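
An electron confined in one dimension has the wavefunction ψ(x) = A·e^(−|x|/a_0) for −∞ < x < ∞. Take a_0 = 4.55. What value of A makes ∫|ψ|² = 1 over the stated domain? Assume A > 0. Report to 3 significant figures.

The normalization condition is ∫|ψ|² dx = 1 from −∞ to ∞.
With ψ = A·e^(−|x|/a_0), the integral evaluates to A²·[a_0].
Plugging in a_0 = 4.55 yields A = 0.4688.

A ≈ 0.469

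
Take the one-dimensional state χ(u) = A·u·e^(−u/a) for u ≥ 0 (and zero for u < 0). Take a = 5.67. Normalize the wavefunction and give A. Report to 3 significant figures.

Require ∫ |χ|² du = 1 over the whole domain.
Using ∫₀^∞ uⁿ e^(−αu) du = n!/αⁿ⁺¹, ∫|χ|² du = A²·(a^3/4).
Hence A² = 1/[a^3/4].
Plugging in a = 5.67 yields A = 0.1481.

A ≈ 0.148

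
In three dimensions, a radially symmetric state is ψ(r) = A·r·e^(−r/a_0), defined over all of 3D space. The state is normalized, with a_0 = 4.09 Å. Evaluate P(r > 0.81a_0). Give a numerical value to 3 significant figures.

With dV = 4πr²dr, the probability is ∫|ψ|² dV over r > 0.81a_0.
The full normalization integral is A²·[3·π·a_0^5] = 1, fixing A².
Substituting u = r/a_0, A², 4π and the length scale all cancel in the ratio: P = ∫_{0.81}^{∞} u^4·e^(-2·u) du / ∫_{0}^{∞} u^4·e^(-2·u) du.
Using ∫ u^4·e^(-2·u) du = -(u^4/2 + u^3 + 3·u^2/2 + 3·u/2 + 3/4)·e^(-2·u), the numerator is ≈ 0.73140 and the denominator is 3/4.
The region integral divided by the full integral gives P = 0.9752.

P ≈ 0.975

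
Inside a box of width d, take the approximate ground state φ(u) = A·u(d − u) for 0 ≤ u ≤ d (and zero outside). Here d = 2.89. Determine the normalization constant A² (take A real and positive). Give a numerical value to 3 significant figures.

We need A² ∫|f|² du = 1, taking the integral from 0 to d.
With φ = A·u(d − u), the integral evaluates to A²·[d^5/30].
Hence A² = 1/[d^5/30].
With d = 2.89: A² = 0.1488 and A = 0.3858.

A^2 ≈ 0.149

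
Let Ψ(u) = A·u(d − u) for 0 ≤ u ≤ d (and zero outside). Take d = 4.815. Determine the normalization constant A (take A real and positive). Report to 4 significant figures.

Normalization requires ∫|Ψ|² du = 1, integrated from 0 to d.
Expanding the polynomial and integrating term by term, carrying out the integral gives A² · d^5/30.
Hence A² = 1/[d^5/30].
Substituting d = 4.815 gives A² = 0.011592, so A = 0.10766.

A ≈ 0.1077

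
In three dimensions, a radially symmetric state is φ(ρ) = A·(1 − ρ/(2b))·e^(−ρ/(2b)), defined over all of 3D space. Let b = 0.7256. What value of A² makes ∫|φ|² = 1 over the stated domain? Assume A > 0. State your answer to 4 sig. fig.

Require ∫ |φ|² 4πρ² dρ = 1 over the whole domain.
The angular integral contributes 4π, leaving ∫₀^∞ ρ²|φ|² dρ.
Using ∫₀^∞ ρⁿ e^(−αρ) dρ = n!/αⁿ⁺¹, with φ = A·(1 − ρ/(2b))·e^(−ρ/(2b)), the integral evaluates to A²·[8·π·b^3].
Hence A² = 1/[8·π·b^3].
With b = 0.7256: A² = 0.10415 and A = 0.32273.

A^2 ≈ 0.1042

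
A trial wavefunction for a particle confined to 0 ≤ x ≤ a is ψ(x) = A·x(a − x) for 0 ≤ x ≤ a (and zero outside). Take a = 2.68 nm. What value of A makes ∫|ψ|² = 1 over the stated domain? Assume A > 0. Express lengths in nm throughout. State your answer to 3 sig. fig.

Require ∫ |ψ|² dx = 1 over the whole domain.
Expanding the polynomial and integrating term by term, carrying out the integral gives A² · a^5/30.
With a = 2.68: A² = 0.2170 and A = 0.4658.

A ≈ 0.466 nm^(-5/2)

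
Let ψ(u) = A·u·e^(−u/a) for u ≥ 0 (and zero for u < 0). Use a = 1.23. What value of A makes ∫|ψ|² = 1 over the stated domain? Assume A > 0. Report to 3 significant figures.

Normalization requires ∫|ψ|² du = 1, integrated from 0 to ∞.
Recall ∫₀^∞ u^m e^(−u/β) du = m!·β^(m+1), carrying out the integral gives A² · a^3/4.
Setting this equal to 1 gives A² = 1/(a^3/4).
With a = 1.23: A² = 2.150 and A = 1.466.

A ≈ 1.47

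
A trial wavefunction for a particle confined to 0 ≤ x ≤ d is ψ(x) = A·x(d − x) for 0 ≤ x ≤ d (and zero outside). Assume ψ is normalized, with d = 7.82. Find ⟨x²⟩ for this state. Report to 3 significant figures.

By definition ⟨x²⟩ = ∫ x^2 |ψ(x)|² dx.
Expanding the polynomial and integrating term by term, since the A² factors cancel between numerator and denominator, ⟨x²⟩ = 2·d^2/7.
With d = 7.82, ⟨x^2⟩ = 17.47.

⟨x^2⟩ ≈ 17.5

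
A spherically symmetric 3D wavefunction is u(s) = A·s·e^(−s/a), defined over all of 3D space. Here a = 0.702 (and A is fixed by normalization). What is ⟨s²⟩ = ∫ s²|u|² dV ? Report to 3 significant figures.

⟨s^2⟩ ≈ 3.70

⟨s²⟩ = ∫ s^2 |u|² 4πs² ds over the full domain.
Using ∫₀^∞ sⁿ e^(−αs) ds = n!/αⁿ⁺¹, evaluating both integrals, ⟨s²⟩ = 15·a^2/2.
Putting a = 0.702 gives 3.696.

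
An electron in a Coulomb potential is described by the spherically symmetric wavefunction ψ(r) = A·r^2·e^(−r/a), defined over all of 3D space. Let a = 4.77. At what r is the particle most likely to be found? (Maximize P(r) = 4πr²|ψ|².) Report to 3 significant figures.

Differentiate P(r) = 4πr²|ψ|² with respect to r and set to zero.
This gives r = 3·a.
With a = 4.77, the most probable radial distance is 14.31.

r ≈ 14.3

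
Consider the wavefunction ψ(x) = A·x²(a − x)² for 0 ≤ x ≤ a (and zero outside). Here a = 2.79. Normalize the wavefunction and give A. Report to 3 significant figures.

Normalization requires ∫|ψ|² dx = 1, integrated from 0 to a.
Carrying out the integral gives A² · a^9/630.
Plugging in a = 2.79 yields A = 0.2480.

A ≈ 0.248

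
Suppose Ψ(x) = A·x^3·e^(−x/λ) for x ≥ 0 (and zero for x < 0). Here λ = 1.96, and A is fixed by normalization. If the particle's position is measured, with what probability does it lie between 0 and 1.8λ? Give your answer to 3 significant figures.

P ≈ 0.0733

P = ∫_{0}^{1.8λ} |Ψ(x)|² dx.
The normalization integral ∫|Ψ|²dx over the whole domain equals 45·λ^7/8·A², and A² cancels in the ratio.
Let u = x/λ; then A² and the length scale cancel, so P = ∫_{0}^{1.8} u^6·e^(-2·u) du ÷ ∫_{0}^{∞} u^6·e^(-2·u) du.
Using ∫ u^6·e^(-2·u) du = -(4·u^6 + 12·u^5 + 30·u^4 + 60·u^3 + 90·u^2 + 90·u + 45)·e^(-2·u)/8, the numerator is ≈ 0.41216 and the denominator is 45/8.
Taking the ratio, P = 0.07327.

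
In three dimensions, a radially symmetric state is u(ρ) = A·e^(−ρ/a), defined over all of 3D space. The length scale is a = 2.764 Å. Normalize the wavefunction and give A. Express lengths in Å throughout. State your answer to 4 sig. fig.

The normalization condition is ∫|u|² 4πρ² dρ = 1 from 0 to ∞.
With ∫₀^∞ ρ^2 e^(−αρ) dρ = 2!/α^3, ∫|u|² 4πρ² dρ = A²·(π·a^3).
So A² = (π·a^3)^(−1).
Substituting a = 2.764 gives A² = 0.015074, so A = 0.12278.

A ≈ 0.1228 Å^(-3/2)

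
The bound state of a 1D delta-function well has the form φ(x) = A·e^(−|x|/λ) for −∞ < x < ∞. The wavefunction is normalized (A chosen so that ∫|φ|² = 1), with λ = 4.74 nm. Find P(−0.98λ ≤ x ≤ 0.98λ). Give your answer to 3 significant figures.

|φ|² is the probability density, so P = ∫_{−0.98λ}^{0.98λ} |φ|² dx.
With A² fixed by ∫|φ|² = 1, i.e. A² = (λ)^(−1), substitute and integrate.
Both integrals are even about x = 0, so only the x ≥ 0 halves are needed (the factors of 2 cancel). In terms of u = x/λ (A² and the length scale cancel between numerator and denominator), P = [∫_{0}^{0.98} e^(-2·u) du] / [∫_{0}^{∞} e^(-2·u) du].
An antiderivative of e^(-2·u) is -e^(-2·u)/2; evaluating from 0 to 0.98 gives 1/2 - e^(-49/25)/2, while the full integral is 1/2.
This works out to P = 0.8591.

P ≈ 0.859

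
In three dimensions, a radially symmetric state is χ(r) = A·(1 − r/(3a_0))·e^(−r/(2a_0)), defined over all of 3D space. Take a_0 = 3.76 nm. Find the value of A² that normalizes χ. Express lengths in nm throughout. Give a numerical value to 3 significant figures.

A^2 ≈ 0.00225 nm^(-3)

The normalization condition is ∫|χ|² 4πr² dr = 1 from 0 to ∞.
Recall ∫₀^∞ r^m e^(−r/β) dr = m!·β^(m+1), the integral (without the A² prefactor) comes out to 8·π·a_0^3/3.
Setting this equal to 1 gives A² = 1/(8·π·a_0^3/3).
Plugging in a_0 = 3.76 yields A = 0.04739.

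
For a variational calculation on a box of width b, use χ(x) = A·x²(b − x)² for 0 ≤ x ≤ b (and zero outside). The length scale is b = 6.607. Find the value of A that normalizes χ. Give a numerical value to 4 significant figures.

We need A² ∫|f|² dx = 1, taking the integral from 0 to b.
Expanding the polynomial and integrating term by term, with χ = A·x²(b − x)², the integral evaluates to A²·[b^9/630].
Plugging in b = 6.607 yields A = 0.0051245.

A ≈ 0.005124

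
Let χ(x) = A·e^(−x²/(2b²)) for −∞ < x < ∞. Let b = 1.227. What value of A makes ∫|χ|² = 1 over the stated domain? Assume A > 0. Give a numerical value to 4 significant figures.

A ≈ 0.6781

We need A² ∫|f|² dx = 1, taking the integral from −∞ to ∞.
Using the Gaussian integral ∫_{−∞}^{∞} e^(−αx²) dx = √(π/α), the integral (without the A² prefactor) comes out to √(π)·b.
With b = 1.227: A² = 0.45981 and A = 0.67809.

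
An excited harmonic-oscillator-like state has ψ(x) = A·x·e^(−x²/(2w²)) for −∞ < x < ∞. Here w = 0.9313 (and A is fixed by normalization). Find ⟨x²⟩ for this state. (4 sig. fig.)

⟨x^2⟩ ≈ 1.301

⟨x²⟩ = ∫ x^2 |ψ|² dx over the full domain.
Using the Gaussian integral ∫_{−∞}^{∞} e^(−αx²) dx = √(π/α), the ratio of the moment integral to the normalization integral gives ⟨x²⟩ = 3·w^2/2.
Putting w = 0.9313 gives 1.3010.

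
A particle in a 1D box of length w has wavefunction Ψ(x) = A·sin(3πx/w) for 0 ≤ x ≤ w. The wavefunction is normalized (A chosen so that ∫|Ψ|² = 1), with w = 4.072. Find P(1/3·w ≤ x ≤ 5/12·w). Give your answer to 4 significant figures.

P ≈ 0.03028

|Ψ|² is the probability density, so P = ∫_{1/3·w}^{5/12·w} |Ψ|² dx.
The normalization integral ∫|Ψ|²dx over the whole domain equals w/2·A², and A² cancels in the ratio.
Let u = x/w; then A² and the length scale cancel, so P = ∫_{1/3}^{5/12} sin(3·π·u)^2 du ÷ ∫_{0}^{1} sin(3·π·u)^2 du.
Using ∫ sin(3·π·u)^2 du = u/2 - sin(6·π·u)/(12·π), the numerator is 1/24 - 1/(12·π) and the denominator is 1/2.
The result is P = (-2 + π)/(12·π).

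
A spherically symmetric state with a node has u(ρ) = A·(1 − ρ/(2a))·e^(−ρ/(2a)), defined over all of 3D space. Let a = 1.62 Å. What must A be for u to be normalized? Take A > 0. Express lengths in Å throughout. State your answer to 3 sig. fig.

A ≈ 0.0967 Å^(-3/2)

We need A² ∫|f|² 4πρ² dρ = 1, taking the integral from 0 to ∞.
Using ∫₀^∞ ρⁿ e^(−αρ) dρ = n!/αⁿ⁺¹, with u = A·(1 − ρ/(2a))·e^(−ρ/(2a)), the integral evaluates to A²·[8·π·a^3].
Setting this equal to 1 gives A² = 1/(8·π·a^3).
Plugging in a = 1.62 yields A = 0.09674.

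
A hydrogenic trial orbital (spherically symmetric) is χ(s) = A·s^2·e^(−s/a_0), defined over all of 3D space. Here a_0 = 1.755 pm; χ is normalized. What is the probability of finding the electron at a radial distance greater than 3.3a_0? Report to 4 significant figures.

With dV = 4πs²ds, the probability is ∫|χ|² dV over s > 3.3a_0.
The full normalization integral is A²·[45·π·a_0^7/2] = 1, fixing A².
Let u = s/a_0; then A², 4π and the length scale all cancel, so P = ∫_{3.3}^{∞} u^6·e^(-2·u) du ÷ ∫_{0}^{∞} u^6·e^(-2·u) du.
With ∫ u^6·e^(-2·u) du = -(4·u^6 + 12·u^5 + 30·u^4 + 60·u^3 + 90·u^2 + 90·u + 45)·e^(-2·u)/8 + C, the region integral is ≈ 2.87347 and the full one is 45/8.
The region integral divided by the full integral gives P = 0.51084.

P ≈ 0.5108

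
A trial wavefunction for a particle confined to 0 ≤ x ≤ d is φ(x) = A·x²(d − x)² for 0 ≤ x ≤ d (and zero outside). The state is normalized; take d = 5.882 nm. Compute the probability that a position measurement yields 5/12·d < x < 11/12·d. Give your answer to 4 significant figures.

P ≈ 0.6973

The probability is P = ∫ |φ|² dx over [5/12·d, 11/12·d].
The normalization integral ∫|φ|²dx over the whole domain equals d^9/630·A², and A² cancels in the ratio.
In terms of u = x/d (A² and the length scale cancel between numerator and denominator), P = [∫_{5/12}^{11/12} u^4·(1 - u)^4 du] / [∫_{0}^{1} u^4·(1 - u)^4 du].
With ∫ u^4·(1 - u)^4 du = u^5·(70·u^4 - 315·u^3 + 540·u^2 - 420·u + 126)/630 + C, the region integral is ≈ 0.00110681 and the full one is 1/630.
Evaluating gives P = 0.69729.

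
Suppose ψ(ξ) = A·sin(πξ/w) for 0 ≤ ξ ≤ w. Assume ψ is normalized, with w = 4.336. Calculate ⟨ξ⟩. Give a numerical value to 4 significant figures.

⟨ξ⟩ ≈ 2.168

The expectation value is the |ψ|²-weighted average of ξ: ∫ ξ|ψ|² dξ.
The ratio of the moment integral to the normalization integral gives ⟨ξ⟩ = w/2.
Putting w = 4.336 gives 2.1680.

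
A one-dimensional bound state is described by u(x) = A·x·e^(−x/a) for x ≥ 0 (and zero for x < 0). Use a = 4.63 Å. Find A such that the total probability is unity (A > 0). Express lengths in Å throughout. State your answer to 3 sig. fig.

A ≈ 0.201 Å^(-3/2)

Normalization requires ∫|u|² dx = 1, integrated from 0 to ∞.
Recall ∫₀^∞ x^m e^(−x/β) dx = m!·β^(m+1), the integral (without the A² prefactor) comes out to a^3/4.
Setting this equal to 1 gives A² = 1/(a^3/4).
With a = 4.63: A² = 0.04030 and A = 0.2008.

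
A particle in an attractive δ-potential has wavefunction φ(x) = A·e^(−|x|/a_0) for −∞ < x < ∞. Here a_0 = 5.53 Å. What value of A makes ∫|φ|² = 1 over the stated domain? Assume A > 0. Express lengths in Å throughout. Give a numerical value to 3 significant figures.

The normalization condition is ∫|φ|² dx = 1 from −∞ to ∞.
∫|φ|² dx = A²·(a_0).
So A² = (a_0)^(−1).
With a_0 = 5.53: A² = 0.1808 and A = 0.4252.

A ≈ 0.425 Å^(-1/2)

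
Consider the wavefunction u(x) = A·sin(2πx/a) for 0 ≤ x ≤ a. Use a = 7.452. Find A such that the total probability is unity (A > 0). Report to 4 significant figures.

Normalization requires ∫|u|² dx = 1, integrated from 0 to a.
The integral (without the A² prefactor) comes out to a/2.
So A² = (a/2)^(−1).
Plugging in a = 7.452 yields A = 0.51806.

A ≈ 0.5181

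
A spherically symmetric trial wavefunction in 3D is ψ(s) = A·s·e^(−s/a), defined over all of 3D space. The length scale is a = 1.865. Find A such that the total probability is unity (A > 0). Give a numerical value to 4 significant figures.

We need A² ∫|f|² 4πs² ds = 1, taking the integral from 0 to ∞.
The angular integral contributes 4π, leaving ∫₀^∞ s²|ψ|² ds.
With ∫₀^∞ s^4 e^(−αs) ds = 4!/α^5, the integral (without the A² prefactor) comes out to 3·π·a^5.
So A² = (3·π·a^5)^(−1).
Substituting a = 1.865 gives A² = 0.0047026, so A = 0.068575.

A ≈ 0.06858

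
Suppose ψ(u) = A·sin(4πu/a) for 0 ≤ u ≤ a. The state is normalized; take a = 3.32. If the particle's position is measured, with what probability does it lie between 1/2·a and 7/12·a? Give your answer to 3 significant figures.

P ≈ 0.0489

|ψ|² is the probability density, so P = ∫_{1/2·a}^{7/12·a} |ψ|² du.
With A² fixed by ∫|ψ|² = 1, i.e. A² = (a/2)^(−1), substitute and integrate.
In terms of t = u/a (A² and the length scale cancel between numerator and denominator), P = [∫_{1/2}^{7/12} sin(4·π·t)^2 dt] / [∫_{0}^{1} sin(4·π·t)^2 dt].
With ∫ sin(4·π·t)^2 dt = t/2 - sin(4·π·t)·cos(4·π·t)/(8·π) + C, the region integral is -√(3)/(32·π) + 1/24 and the full one is 1/2.
Taking the ratio, P = (-√(3)/16 + π/12)/π.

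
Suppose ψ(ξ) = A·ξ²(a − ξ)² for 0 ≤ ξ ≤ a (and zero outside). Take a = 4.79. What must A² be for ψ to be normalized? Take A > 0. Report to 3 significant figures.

Require ∫ |ψ|² dξ = 1 over the whole domain.
Expanding the polynomial and integrating term by term, with ψ = A·ξ²(a − ξ)², the integral evaluates to A²·[a^9/630].
Plugging in a = 4.79 yields A = 0.02179.

A^2 ≈ 0.000475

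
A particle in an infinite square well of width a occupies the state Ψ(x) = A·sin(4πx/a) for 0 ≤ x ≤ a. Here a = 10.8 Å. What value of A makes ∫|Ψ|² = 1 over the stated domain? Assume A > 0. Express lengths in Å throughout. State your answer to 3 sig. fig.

A ≈ 0.430 Å^(-1/2)

We need A² ∫|f|² dx = 1, taking the integral from 0 to a.
With ∫₀^a sin²(nπx/a) dx = a/2, ∫|Ψ|² dx = A²·(a/2).
Substituting a = 10.8 gives A² = 0.1852, so A = 0.4303.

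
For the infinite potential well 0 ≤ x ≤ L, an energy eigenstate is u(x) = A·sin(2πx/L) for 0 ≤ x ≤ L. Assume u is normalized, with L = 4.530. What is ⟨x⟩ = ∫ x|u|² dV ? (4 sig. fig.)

By definition ⟨x⟩ = ∫ x |u(x)|² dx.
Using sin²θ = (1 − cos 2θ)/2, since the A² factors cancel between numerator and denominator, ⟨x⟩ = L/2.
Putting L = 4.530 gives 2.2650.

⟨x⟩ ≈ 2.265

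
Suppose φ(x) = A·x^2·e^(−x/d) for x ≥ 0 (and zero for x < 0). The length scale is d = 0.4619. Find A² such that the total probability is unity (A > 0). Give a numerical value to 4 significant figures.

A^2 ≈ 63.42

The normalization condition is ∫|φ|² dx = 1 from 0 to ∞.
Recall ∫₀^∞ x^m e^(−x/β) dx = m!·β^(m+1), the integral (without the A² prefactor) comes out to 3·d^5/4.
Plugging in d = 0.4619 yields A = 7.9634.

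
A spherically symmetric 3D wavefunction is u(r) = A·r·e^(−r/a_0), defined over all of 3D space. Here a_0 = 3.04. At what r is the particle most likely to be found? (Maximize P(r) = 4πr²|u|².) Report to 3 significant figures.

r ≈ 6.08

The maximum of P(r) = 4πr²|u|² occurs where its derivative vanishes.
This gives r = 2·a_0.
With a_0 = 3.04, the most probable radial distance is 6.080.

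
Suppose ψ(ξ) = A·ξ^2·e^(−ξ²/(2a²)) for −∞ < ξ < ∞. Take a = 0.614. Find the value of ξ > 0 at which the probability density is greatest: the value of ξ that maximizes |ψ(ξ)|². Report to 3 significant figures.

ξ ≈ 0.868

Differentiate |ψ(ξ)|² with respect to ξ and set to zero.
This gives ξ = √(2)·a.
With a = 0.614, the value of ξ > 0 at which the probability density is greatest is 0.8683.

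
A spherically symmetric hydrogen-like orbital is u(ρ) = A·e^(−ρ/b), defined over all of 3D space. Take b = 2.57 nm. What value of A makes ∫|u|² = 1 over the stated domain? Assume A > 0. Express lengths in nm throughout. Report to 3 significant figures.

A ≈ 0.137 nm^(-3/2)

The normalization condition is ∫|u|² 4πρ² dρ = 1 from 0 to ∞.
(Spherical symmetry: dV = 4πρ² dρ.)
With ∫₀^∞ ρ^2 e^(−αρ) dρ = 2!/α^3, ∫|u|² 4πρ² dρ = A²·(π·b^3).
Substituting b = 2.57 gives A² = 0.01875, so A = 0.1369.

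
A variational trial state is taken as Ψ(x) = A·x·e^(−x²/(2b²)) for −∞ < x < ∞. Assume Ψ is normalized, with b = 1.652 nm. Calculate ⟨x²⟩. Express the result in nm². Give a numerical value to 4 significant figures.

By definition ⟨x²⟩ = ∫ x^2 |Ψ(x)|² dx.
Since the A² factors cancel between numerator and denominator, ⟨x²⟩ = 3·b^2/2.
With b = 1.652, ⟨x^2⟩ = 4.0937.

⟨x^2⟩ ≈ 4.094 nm^2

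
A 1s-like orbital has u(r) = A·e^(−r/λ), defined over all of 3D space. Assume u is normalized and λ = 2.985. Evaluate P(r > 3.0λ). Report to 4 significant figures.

P ≈ 0.06197

P = ∫ |u|² 4πr² dr over r > 3.0λ.
Normalization gives A² = 1/(π·λ^3).
In terms of t = r/λ (A², 4π and the length scale all cancel between numerator and denominator), P = [∫_{3.0}^{∞} t^2·e^(-2·t) dt] / [∫_{0}^{∞} t^2·e^(-2·t) dt].
Using ∫ t^2·e^(-2·t) dt = -(2·t^2 + 2·t + 1)·e^(-2·t)/4, the numerator is 25·e^(-6)/4 and the denominator is 1/4.
This evaluates to P = 0.061969.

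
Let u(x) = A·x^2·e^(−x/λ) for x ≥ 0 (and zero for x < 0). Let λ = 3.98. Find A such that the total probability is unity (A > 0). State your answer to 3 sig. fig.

We need A² ∫|f|² dx = 1, taking the integral from 0 to ∞.
With u = A·x^2·e^(−x/λ), the integral evaluates to A²·[3·λ^5/4].
So A² = (3·λ^5/4)^(−1).
With λ = 3.98: A² = 0.001335 and A = 0.03654.

A ≈ 0.0365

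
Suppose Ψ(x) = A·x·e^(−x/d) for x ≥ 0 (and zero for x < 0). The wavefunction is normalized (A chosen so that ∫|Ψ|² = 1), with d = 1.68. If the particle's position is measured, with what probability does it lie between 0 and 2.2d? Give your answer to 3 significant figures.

The probability is P = ∫ |Ψ|² dx over [0, 2.2d].
Since A² = 1/(d^3/4), this is the region integral divided by the full normalization integral.
In terms of u = x/d (A² and the length scale cancel between numerator and denominator), P = [∫_{0}^{2.2} u^2·e^(-2·u) du] / [∫_{0}^{∞} u^2·e^(-2·u) du].
Using ∫ u^2·e^(-2·u) du = -(2·u^2 + 2·u + 1)·e^(-2·u)/4, the numerator is 1/4 - 377·e^(-22/5)/100 and the denominator is 1/4.
The result is P = 0.8149.

P ≈ 0.815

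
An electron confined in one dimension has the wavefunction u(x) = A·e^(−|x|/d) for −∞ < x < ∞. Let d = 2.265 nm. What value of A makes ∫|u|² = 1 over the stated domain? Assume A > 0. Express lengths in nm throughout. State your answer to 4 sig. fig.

A ≈ 0.6645 nm^(-1/2)

Require ∫ |u|² dx = 1 over the whole domain.
With u = A·e^(−|x|/d), the integral evaluates to A²·[d].
Hence A² = 1/[d].
With d = 2.265: A² = 0.44150 and A = 0.66446.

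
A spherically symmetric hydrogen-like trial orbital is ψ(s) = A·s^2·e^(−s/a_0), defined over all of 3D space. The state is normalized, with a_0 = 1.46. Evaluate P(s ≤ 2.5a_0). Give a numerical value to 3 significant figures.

P ≈ 0.238

P = ∫ |ψ|² 4πs² ds over s ≤ 2.5a_0.
The full normalization integral is A²·[45·π·a_0^7/2] = 1, fixing A².
Let u = s/a_0; then A², 4π and the length scale all cancel, so P = ∫_{0}^{2.5} u^6·e^(-2·u) du ÷ ∫_{0}^{∞} u^6·e^(-2·u) du.
With ∫ u^6·e^(-2·u) du = -(4·u^6 + 12·u^5 + 30·u^4 + 60·u^3 + 90·u^2 + 90·u + 45)·e^(-2·u)/8 + C, the region integral is ≈ 1.3377 and the full one is 45/8.
The region integral divided by the full integral gives P = 0.2378.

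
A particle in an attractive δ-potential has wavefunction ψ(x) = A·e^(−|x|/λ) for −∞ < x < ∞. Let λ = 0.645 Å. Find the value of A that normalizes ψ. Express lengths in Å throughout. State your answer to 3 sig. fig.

Require ∫ |ψ|² dx = 1 over the whole domain.
Recall ∫₀^∞ x^m e^(−x/β) dx = m!·β^(m+1), with ψ = A·e^(−|x|/λ), the integral evaluates to A²·[λ].
So A² = (λ)^(−1).
Substituting λ = 0.645 gives A² = 1.550, so A = 1.245.

A ≈ 1.25 Å^(-1/2)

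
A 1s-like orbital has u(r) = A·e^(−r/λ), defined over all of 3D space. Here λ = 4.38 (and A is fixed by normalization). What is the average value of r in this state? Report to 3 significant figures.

⟨r⟩ ≈ 6.57

The expectation value is the |u|²-weighted average of r: ∫ r|u|² 4πr² dr.
The ratio of the moment integral to the normalization integral gives ⟨r⟩ = 3·λ/2.
Putting λ = 4.38 gives 6.570.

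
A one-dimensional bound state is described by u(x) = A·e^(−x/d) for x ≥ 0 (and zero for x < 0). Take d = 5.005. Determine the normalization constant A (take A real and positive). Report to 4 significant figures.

A ≈ 0.6321

Require ∫ |u|² dx = 1 over the whole domain.
The integral (without the A² prefactor) comes out to d/2.
Setting this equal to 1 gives A² = 1/(d/2).
With d = 5.005: A² = 0.39960 and A = 0.63214.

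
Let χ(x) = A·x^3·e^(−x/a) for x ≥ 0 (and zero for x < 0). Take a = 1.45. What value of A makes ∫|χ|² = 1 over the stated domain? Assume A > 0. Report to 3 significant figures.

A ≈ 0.115

The normalization condition is ∫|χ|² dx = 1 from 0 to ∞.
The integral (without the A² prefactor) comes out to 45·a^7/8.
Hence A² = 1/[45·a^7/8].
With a = 1.45: A² = 0.01319 and A = 0.1149.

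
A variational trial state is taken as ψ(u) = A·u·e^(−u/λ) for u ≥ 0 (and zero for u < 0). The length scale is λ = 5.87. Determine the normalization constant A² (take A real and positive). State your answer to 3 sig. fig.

The normalization condition is ∫|ψ|² du = 1 from 0 to ∞.
Carrying out the integral gives A² · λ^3/4.
Hence A² = 1/[λ^3/4].
With λ = 5.87: A² = 0.01978 and A = 0.1406.

A^2 ≈ 0.0198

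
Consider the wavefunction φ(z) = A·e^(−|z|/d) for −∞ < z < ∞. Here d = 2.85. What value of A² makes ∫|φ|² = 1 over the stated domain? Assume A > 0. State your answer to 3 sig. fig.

We need A² ∫|f|² dz = 1, taking the integral from −∞ to ∞.
Recall ∫₀^∞ z^m e^(−z/β) dz = m!·β^(m+1), carrying out the integral gives A² · d.
Plugging in d = 2.85 yields A = 0.5923.

A^2 ≈ 0.351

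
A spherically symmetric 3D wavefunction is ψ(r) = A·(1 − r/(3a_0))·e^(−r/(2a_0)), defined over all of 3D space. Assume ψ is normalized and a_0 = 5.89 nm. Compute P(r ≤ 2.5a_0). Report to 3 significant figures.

Integrate the radial probability density 4πr²|ψ|² over r ≤ 2.5a_0.
Normalization gives A² = 1/(8·π·a_0^3/3).
In terms of u = r/a_0 (A², 4π and the length scale all cancel between numerator and denominator), P = [∫_{0}^{2.5} u^2·(1 - u/3)^2·e^(-u) du] / [∫_{0}^{∞} u^2·(1 - u/3)^2·e^(-u) du].
An antiderivative of u^2·(1 - u/3)^2·e^(-u) is (-u^4 + 2·u^3 - 3·u^2 - 6·u - 6)·e^(-u)/9; evaluating from 0 to 2.5 gives 2/3 - 761·e^(-5/2)/144, while the full integral is 2/3.
The region integral divided by the full integral gives P = 0.3493.

P ≈ 0.349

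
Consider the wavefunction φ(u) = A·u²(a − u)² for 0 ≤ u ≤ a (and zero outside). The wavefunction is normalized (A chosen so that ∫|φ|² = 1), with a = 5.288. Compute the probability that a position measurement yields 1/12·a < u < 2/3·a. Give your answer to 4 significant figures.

P = ∫_{1/12·a}^{2/3·a} |φ(u)|² du.
Since A² = 1/(a^9/630), this is the region integral divided by the full normalization integral.
Let t = u/a; then A² and the length scale cancel, so P = ∫_{1/12}^{2/3} t^4·(1 - t)^4 dt ÷ ∫_{0}^{1} t^4·(1 - t)^4 dt.
Using ∫ t^4·(1 - t)^4 dt = t^5·(70·t^4 - 315·t^3 + 540·t^2 - 420·t + 126)/630, the numerator is ≈ 0.00135678 and the denominator is 1/630.
Evaluating gives P = 0.85477.

P ≈ 0.8548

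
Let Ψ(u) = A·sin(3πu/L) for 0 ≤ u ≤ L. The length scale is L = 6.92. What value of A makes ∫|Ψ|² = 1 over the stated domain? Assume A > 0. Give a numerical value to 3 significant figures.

Normalization requires ∫|Ψ|² du = 1, integrated from 0 to L.
Carrying out the integral gives A² · L/2.
So A² = (L/2)^(−1).
Plugging in L = 6.92 yields A = 0.5376.

A ≈ 0.538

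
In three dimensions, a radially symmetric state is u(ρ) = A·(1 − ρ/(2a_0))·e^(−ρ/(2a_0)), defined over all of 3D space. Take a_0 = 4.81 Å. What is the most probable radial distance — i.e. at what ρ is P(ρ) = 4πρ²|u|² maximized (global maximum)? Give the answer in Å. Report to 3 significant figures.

ρ ≈ 25.2 Å

Differentiate P(ρ) = 4πρ²|u|² with respect to ρ and set to zero.
This gives ρ = a_0·(√(5) + 3).
With a_0 = 4.81, the most probable radial distance is 25.19 Å.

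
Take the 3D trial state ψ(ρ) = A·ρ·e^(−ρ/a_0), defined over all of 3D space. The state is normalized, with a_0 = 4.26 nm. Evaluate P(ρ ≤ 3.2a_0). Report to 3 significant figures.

P ≈ 0.765

Integrate the radial probability density 4πρ²|ψ|² over ρ ≤ 3.2a_0.
Normalization gives A² = 1/(3·π·a_0^5).
Let u = ρ/a_0; then A², 4π and the length scale all cancel, so P = ∫_{0}^{3.2} u^4·e^(-2·u) du ÷ ∫_{0}^{∞} u^4·e^(-2·u) du.
Using ∫ u^4·e^(-2·u) du = -(u^4/2 + u^3 + 3·u^2/2 + 3·u/2 + 3/4)·e^(-2·u), the numerator is ≈ 0.57370 and the denominator is 3/4.
This evaluates to P = 0.7649.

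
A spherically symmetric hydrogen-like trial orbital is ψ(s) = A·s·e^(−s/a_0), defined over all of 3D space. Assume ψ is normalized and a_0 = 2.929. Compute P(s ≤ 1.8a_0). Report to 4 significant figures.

P = ∫ |ψ|² 4πs² ds over s ≤ 1.8a_0.
The full normalization integral is A²·[3·π·a_0^5] = 1, fixing A².
Let u = s/a_0; then A², 4π and the length scale all cancel, so P = ∫_{0}^{1.8} u^4·e^(-2·u) du ÷ ∫_{0}^{∞} u^4·e^(-2·u) du.
An antiderivative of u^4·e^(-2·u) is -(u^4/2 + u^3 + 3·u^2/2 + 3·u/2 + 3/4)·e^(-2·u); evaluating from 0 to 1.8 gives ≈ 0.220171, while the full integral is 3/4.
This evaluates to P = 0.29356.

P ≈ 0.2936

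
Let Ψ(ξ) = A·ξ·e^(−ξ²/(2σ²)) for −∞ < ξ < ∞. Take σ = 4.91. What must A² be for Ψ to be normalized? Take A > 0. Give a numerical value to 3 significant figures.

The normalization condition is ∫|Ψ|² dξ = 1 from −∞ to ∞.
Carrying out the integral gives A² · √(π)·σ^3/2.
So A² = (√(π)·σ^3/2)^(−1).
Substituting σ = 4.91 gives A² = 0.009533, so A = 0.09763.

A^2 ≈ 0.00953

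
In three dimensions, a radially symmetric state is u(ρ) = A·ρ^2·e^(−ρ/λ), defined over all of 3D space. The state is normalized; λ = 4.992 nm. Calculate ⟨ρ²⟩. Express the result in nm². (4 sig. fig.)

⟨ρ^2⟩ ≈ 348.9 nm^2

⟨ρ²⟩ = ∫ ρ^2 |u|² 4πρ² dρ over the full domain.
Evaluating both integrals, ⟨ρ²⟩ = 14·λ^2.
With λ = 4.992, ⟨ρ^2⟩ = 348.88.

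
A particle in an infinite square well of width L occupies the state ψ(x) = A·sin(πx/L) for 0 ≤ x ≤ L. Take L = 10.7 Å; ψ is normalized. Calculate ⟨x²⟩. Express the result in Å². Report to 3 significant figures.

By definition ⟨x²⟩ = ∫ x^2 |ψ(x)|² dx.
The ratio of the moment integral to the normalization integral gives ⟨x²⟩ = -L^2/(2·π^2) + L^2/3.
With L = 10.7, ⟨x^2⟩ = 32.36.

⟨x^2⟩ ≈ 32.4 Å^2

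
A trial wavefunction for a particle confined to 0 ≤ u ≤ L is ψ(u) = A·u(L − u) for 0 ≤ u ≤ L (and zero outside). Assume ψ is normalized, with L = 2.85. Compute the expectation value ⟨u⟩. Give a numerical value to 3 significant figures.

⟨u⟩ = ∫ u |ψ|² du over the full domain.
Evaluating both integrals, ⟨u⟩ = L/2.
With L = 2.85, ⟨u⟩ = 1.425.

⟨u⟩ ≈ 1.43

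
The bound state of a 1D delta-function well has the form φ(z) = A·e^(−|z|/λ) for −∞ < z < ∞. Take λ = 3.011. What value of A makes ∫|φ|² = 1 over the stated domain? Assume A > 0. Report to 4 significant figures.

Require ∫ |φ|² dz = 1 over the whole domain.
The integral (without the A² prefactor) comes out to λ.
Setting this equal to 1 gives A² = 1/(λ).
With λ = 3.011: A² = 0.33212 and A = 0.57629.

A ≈ 0.5763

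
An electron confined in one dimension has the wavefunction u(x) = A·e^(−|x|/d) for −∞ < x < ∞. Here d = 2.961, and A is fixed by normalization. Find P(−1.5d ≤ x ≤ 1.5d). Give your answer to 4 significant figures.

P ≈ 0.9502

|u|² is the probability density, so P = ∫_{−1.5d}^{1.5d} |u|² dx.
Since A² = 1/(d), this is the region integral divided by the full normalization integral.
By symmetry take twice the x ≥ 0 contribution in numerator and denominator; the 2's cancel. In terms of t = x/d (A² and the length scale cancel between numerator and denominator), P = [∫_{0}^{1.5} e^(-2·t) dt] / [∫_{0}^{∞} e^(-2·t) dt].
An antiderivative of e^(-2·t) is -e^(-2·t)/2; evaluating from 0 to 1.5 gives 1/2 - e^(-3)/2, while the full integral is 1/2.
Evaluating gives P = 0.95021.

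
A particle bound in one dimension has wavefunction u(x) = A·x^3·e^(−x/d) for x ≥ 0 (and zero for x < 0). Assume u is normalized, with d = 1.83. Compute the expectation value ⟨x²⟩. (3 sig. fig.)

The expectation value is the |u|²-weighted average of x^2: ∫ x^2|u|² dx.
The ratio of the moment integral to the normalization integral gives ⟨x²⟩ = 14·d^2.
Putting d = 1.83 gives 46.88.

⟨x^2⟩ ≈ 46.9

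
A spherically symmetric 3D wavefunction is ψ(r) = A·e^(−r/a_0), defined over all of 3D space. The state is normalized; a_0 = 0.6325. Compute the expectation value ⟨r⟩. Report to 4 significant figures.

⟨r⟩ = ∫ r |ψ|² 4πr² dr over the full domain.
Recall ∫₀^∞ r^m e^(−r/β) dr = m!·β^(m+1), evaluating both integrals, ⟨r⟩ = 3·a_0/2.
Putting a_0 = 0.6325 gives 0.94875.

⟨r⟩ ≈ 0.9488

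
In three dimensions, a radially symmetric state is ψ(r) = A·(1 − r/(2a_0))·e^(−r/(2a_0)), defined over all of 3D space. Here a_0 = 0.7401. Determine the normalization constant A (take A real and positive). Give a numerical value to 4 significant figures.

Require ∫ |ψ|² 4πr² dr = 1 over the whole domain.
In 3D with spherical symmetry the volume element is 4πr² dr.
With ∫₀^∞ r^4 e^(−αr) dr = 4!/α^5, with ψ = A·(1 − r/(2a_0))·e^(−r/(2a_0)), the integral evaluates to A²·[8·π·a_0^3].
So A² = (8·π·a_0^3)^(−1).
With a_0 = 0.7401: A² = 0.098150 and A = 0.31329.

A ≈ 0.3133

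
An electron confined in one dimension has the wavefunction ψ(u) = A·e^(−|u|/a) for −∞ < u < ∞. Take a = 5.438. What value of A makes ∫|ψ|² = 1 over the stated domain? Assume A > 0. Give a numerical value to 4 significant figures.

The normalization condition is ∫|ψ|² du = 1 from −∞ to ∞.
Using ∫₀^∞ uⁿ e^(−αu) du = n!/αⁿ⁺¹, ∫|ψ|² du = A²·(a).
Setting this equal to 1 gives A² = 1/(a).
Plugging in a = 5.438 yields A = 0.42883.

A ≈ 0.4288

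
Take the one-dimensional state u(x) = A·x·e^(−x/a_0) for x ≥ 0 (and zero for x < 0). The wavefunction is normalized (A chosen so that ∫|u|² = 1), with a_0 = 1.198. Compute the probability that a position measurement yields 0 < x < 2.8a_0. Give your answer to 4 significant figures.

P = ∫_{0}^{2.8a_0} |u(x)|² dx.
The normalization integral ∫|u|²dx over the whole domain equals a_0^3/4·A², and A² cancels in the ratio.
Substituting t = x/a_0, A² and the length scale cancel in the ratio: P = ∫_{0}^{2.8} t^2·e^(-2·t) dt / ∫_{0}^{∞} t^2·e^(-2·t) dt.
An antiderivative of t^2·e^(-2·t) is -(2·t^2 + 2·t + 1)·e^(-2·t)/4; evaluating from 0 to 2.8 gives 1/4 - 557·e^(-28/5)/100, while the full integral is 1/4.
Taking the ratio, P = 0.91761.

P ≈ 0.9176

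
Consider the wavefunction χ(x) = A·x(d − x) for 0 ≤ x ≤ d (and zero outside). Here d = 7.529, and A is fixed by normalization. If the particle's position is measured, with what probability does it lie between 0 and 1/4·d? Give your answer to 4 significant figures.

P ≈ 0.1035

P = ∫_{0}^{1/4·d} |χ(x)|² dx.
Since A² = 1/(d^5/30), this is the region integral divided by the full normalization integral.
In terms of u = x/d (A² and the length scale cancel between numerator and denominator), P = [∫_{0}^{1/4} u^2·(1 - u)^2 du] / [∫_{0}^{1} u^2·(1 - u)^2 du].
An antiderivative of u^2·(1 - u)^2 is u^3·(6·u^2 - 15·u + 10)/30; evaluating from 0 to 1/4 gives ≈ 0.00345052, while the full integral is 1/30.
Evaluating gives P = 53/512.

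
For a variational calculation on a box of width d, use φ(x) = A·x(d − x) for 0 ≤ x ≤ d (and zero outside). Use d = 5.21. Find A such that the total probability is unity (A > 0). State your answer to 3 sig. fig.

We need A² ∫|f|² dx = 1, taking the integral from 0 to d.
Carrying out the integral gives A² · d^5/30.
So A² = (d^5/30)^(−1).
Substituting d = 5.21 gives A² = 0.007815, so A = 0.08840.

A ≈ 0.0884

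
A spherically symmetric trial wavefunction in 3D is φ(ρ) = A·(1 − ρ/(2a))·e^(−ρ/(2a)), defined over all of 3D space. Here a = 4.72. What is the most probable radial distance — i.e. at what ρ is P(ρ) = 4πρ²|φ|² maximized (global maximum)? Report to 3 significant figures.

ρ ≈ 24.7

The maximum of P(ρ) = 4πρ²|φ|² occurs where its derivative vanishes.
This gives ρ = a·(√(5) + 3).
With a = 4.72, the most probable radial distance is 24.71.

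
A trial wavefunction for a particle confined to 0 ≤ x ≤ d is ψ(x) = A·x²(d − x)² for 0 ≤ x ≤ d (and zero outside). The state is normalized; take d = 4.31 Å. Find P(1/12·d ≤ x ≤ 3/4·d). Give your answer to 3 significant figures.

P ≈ 0.951

P = ∫_{1/12·d}^{3/4·d} |ψ(x)|² dx.
With A² fixed by ∫|ψ|² = 1, i.e. A² = (d^9/630)^(−1), substitute and integrate.
In terms of u = x/d (A² and the length scale cancel between numerator and denominator), P = [∫_{1/12}^{3/4} u^4·(1 - u)^4 du] / [∫_{0}^{1} u^4·(1 - u)^4 du].
With ∫ u^4·(1 - u)^4 du = u^5·(70·u^4 - 315·u^3 + 540·u^2 - 420·u + 126)/630 + C, the region integral is ≈ 0.0015090 and the full one is 1/630.
This works out to P = 0.9507.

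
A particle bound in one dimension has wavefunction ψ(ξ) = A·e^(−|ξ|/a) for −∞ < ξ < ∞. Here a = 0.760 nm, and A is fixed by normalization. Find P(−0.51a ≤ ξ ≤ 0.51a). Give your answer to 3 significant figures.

The probability is P = ∫ |ψ|² dξ over [−0.51a, 0.51a].
Since A² = 1/(a), this is the region integral divided by the full normalization integral.
Both integrals are even about ξ = 0, so only the ξ ≥ 0 halves are needed (the factors of 2 cancel). Substituting u = ξ/a, A² and the length scale cancel in the ratio: P = ∫_{0}^{0.51} e^(-2·u) du / ∫_{0}^{∞} e^(-2·u) du.
Using ∫ e^(-2·u) du = -e^(-2·u)/2, the numerator is 1/2 - e^(-51/50)/2 and the denominator is 1/2.
Evaluating gives P = 0.6394.

P ≈ 0.639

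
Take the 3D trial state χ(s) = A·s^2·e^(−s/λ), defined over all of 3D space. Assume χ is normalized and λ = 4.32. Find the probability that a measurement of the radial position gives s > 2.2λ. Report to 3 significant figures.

P ≈ 0.844

With dV = 4πs²ds, the probability is ∫|χ|² dV over s > 2.2λ.
Normalization gives A² = 1/(45·π·λ^7/2).
Substituting u = s/λ, A², 4π and the length scale all cancel in the ratio: P = ∫_{2.2}^{∞} u^6·e^(-2·u) du / ∫_{0}^{∞} u^6·e^(-2·u) du.
An antiderivative of u^6·e^(-2·u) is -(4·u^6 + 12·u^5 + 30·u^4 + 60·u^3 + 90·u^2 + 90·u + 45)·e^(-2·u)/8; evaluating from 2.2 to ∞ gives ≈ 4.7455, while the full integral is 45/8.
Taking the ratio yields P = 0.8436.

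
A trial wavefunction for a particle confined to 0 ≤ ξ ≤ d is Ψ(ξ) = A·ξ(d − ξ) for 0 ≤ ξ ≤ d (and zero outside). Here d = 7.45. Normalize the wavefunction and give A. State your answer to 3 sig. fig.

Require ∫ |Ψ|² dξ = 1 over the whole domain.
With Ψ = A·ξ(d − ξ), the integral evaluates to A²·[d^5/30].
Substituting d = 7.45 gives A² = 0.001307, so A = 0.03616.

A ≈ 0.0362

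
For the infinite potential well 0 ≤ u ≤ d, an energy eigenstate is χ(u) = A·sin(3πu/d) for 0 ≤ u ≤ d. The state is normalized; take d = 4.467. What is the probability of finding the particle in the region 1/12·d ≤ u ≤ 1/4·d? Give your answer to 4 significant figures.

P = ∫_{1/12·d}^{1/4·d} |χ(u)|² du.
The normalization integral ∫|χ|²du over the whole domain equals d/2·A², and A² cancels in the ratio.
Substituting t = u/d, A² and the length scale cancel in the ratio: P = ∫_{1/12}^{1/4} sin(3·π·t)^2 dt / ∫_{0}^{1} sin(3·π·t)^2 dt.
Using ∫ sin(3·π·t)^2 dt = t/2 - sin(6·π·t)/(12·π), the numerator is 1/(6·π) + 1/12 and the denominator is 1/2.
Evaluating gives P = (2 + π)/(6·π).

P ≈ 0.2728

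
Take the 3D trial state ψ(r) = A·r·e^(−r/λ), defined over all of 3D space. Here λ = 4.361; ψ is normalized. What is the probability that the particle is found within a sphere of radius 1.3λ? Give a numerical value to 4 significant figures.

P ≈ 0.1226

Integrate the radial probability density 4πr²|ψ|² over r ≤ 1.3λ.
The full normalization integral is A²·[3·π·λ^5] = 1, fixing A².
Let u = r/λ; then A², 4π and the length scale all cancel, so P = ∫_{0}^{1.3} u^4·e^(-2·u) du ÷ ∫_{0}^{∞} u^4·e^(-2·u) du.
Using ∫ u^4·e^(-2·u) du = -(u^4/2 + u^3 + 3·u^2/2 + 3·u/2 + 3/4)·e^(-2·u), the numerator is ≈ 0.0919324 and the denominator is 3/4.
The region integral divided by the full integral gives P = 0.12258.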